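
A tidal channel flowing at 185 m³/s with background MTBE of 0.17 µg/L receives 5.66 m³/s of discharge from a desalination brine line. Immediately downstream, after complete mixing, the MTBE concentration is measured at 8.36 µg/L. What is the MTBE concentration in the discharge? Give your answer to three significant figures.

276 µg/L

Mass balance: 185.0·0.1700 + 5.660·Cₑ = 190.7·8.360
→ Cₑ = (190.7·8.360 − 185.0·0.1700) / 5.660 = 276.1 µg/L.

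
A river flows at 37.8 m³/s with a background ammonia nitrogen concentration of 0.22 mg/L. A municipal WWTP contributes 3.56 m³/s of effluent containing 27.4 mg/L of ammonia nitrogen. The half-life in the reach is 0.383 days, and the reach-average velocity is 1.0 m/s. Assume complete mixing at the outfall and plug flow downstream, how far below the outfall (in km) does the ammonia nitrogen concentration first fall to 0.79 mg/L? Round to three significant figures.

Conservation of mass: C = (37.80·0.2200 + 3.560·27.40) / 41.36 = 105.9/41.36 = 2.559 mg/L.
Half-life 0.383 d → k = ln 2 / 0.383 = 1.810 d⁻¹.
Set 2.559·exp(−k·t) = 0.79 → t = ln(2.559/0.79)/k = 56120 s = 15.59 h.
Distance = v·t = 1.0·56120 = 56120 m = 56.12 km.

56.1 km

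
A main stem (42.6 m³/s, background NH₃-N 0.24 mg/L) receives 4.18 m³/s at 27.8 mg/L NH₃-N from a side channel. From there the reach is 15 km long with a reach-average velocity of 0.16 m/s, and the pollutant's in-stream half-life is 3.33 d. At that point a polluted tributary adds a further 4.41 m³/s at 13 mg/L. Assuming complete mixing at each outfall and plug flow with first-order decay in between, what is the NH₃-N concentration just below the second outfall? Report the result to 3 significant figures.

3.09 mg/L

Mixed concentration C = ΣQC/ΣQ = (42.60·0.2400 + 4.180·27.80) / 46.78 = 126.4/46.78 = 2.703 mg/L; combined flow 46.78 m³/s.
Travel time t = 15·1000 / 0.16 = 93750 s = 26.04 h.
Half-life 3.33 d → k = ln 2 / 3.33 = 0.2082 d⁻¹.
Applying C = C₀e^(−kt): 2.703 × 0.7978 = 2.156 mg/L.
Second outfall: C = (46.78·2.156 + 4.410·13.00)/51.19 = 3.090 mg/L.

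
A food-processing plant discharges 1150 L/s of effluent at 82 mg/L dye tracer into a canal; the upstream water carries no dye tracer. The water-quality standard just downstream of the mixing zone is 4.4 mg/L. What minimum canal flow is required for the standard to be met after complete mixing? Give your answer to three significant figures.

20300 L/s

Set C_mix = 4.4: (Q·0 + 1150·82.00) / (Q + 1150) = 4.4
→ Q = 1150·(82.00 − 4.4)/(4.4 − 0) = 20280 L/s.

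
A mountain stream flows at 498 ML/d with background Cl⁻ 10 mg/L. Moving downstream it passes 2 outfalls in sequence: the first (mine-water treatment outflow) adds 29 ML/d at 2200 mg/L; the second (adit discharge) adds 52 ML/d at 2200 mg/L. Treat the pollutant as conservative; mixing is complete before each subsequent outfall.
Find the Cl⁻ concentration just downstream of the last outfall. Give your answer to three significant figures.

316 mg/L

After outfall 1: Q = 498.0 + 29.00 = 527.0 ML/d; C = (498.0·10.00 + 29.00·2200)/527.0 = 130.5 mg/L.
After outfall 2: Q = 527.0 + 52.00 = 579.0 ML/d; C = (527.0·130.5 + 52.00·2200)/579.0 = 316.4 mg/L.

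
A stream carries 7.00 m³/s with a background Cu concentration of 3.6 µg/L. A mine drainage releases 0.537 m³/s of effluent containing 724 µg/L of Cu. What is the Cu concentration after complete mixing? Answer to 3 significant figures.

54.9 µg/L

Mass balance: C = (7.000·3.600 + 0.5370·724.0) / 7.537 = 414.0/7.537 = 54.93 µg/L.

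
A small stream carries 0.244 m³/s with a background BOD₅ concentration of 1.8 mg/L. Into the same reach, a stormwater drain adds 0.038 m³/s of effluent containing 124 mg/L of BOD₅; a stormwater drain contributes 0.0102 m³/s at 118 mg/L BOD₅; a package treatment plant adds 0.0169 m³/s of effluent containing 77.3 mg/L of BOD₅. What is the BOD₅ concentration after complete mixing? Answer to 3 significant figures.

24.8 mg/L

Conservation of mass: C = (0.2440·1.800 + 0.03800·124.0 + 0.01020·118.0 + 0.01690·77.30) / 0.3091 = 7.661/0.3091 = 24.79 mg/L.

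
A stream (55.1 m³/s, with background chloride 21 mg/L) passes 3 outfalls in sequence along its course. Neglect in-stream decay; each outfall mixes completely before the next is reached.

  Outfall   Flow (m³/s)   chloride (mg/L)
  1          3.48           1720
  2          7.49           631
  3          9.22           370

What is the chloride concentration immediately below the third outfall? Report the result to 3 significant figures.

After outfall 1: Q = 55.10 + 3.480 = 58.58 m³/s; C = (55.10·21.00 + 3.480·1720)/58.58 = 121.9 mg/L.
After outfall 2: Q = 58.58 + 7.490 = 66.07 m³/s; C = (58.58·121.9 + 7.490·631.0)/66.07 = 179.6 mg/L.
After outfall 3: Q = 66.07 + 9.220 = 75.29 m³/s; C = (66.07·179.6 + 9.220·370.0)/75.29 = 203.0 mg/L.

203 mg/L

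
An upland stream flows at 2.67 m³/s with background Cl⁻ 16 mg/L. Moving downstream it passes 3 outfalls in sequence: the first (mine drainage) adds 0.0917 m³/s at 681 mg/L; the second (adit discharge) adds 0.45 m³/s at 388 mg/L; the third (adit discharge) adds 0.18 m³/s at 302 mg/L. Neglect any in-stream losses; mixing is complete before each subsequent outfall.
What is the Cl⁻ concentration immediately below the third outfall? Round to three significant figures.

Below outfall 1: Q → 2.762 m³/s, C = (2.670·16.00 + 0.09170·681.0)/2.762 = 38.08 mg/L.
Below outfall 2: Q → 3.212 m³/s, C = (2.762·38.08 + 0.4500·388.0)/3.212 = 87.11 mg/L.
Below outfall 3: Q → 3.392 m³/s, C = (3.212·87.11 + 0.1800·302.0)/3.392 = 98.51 mg/L.

98.5 mg/L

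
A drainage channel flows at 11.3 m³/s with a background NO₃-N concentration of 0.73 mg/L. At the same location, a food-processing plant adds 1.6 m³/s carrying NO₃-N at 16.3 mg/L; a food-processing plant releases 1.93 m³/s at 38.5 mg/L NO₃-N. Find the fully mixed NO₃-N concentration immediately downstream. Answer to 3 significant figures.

7.33 mg/L

Mixed concentration C = ΣQC/ΣQ = (11.30·0.7300 + 1.600·16.30 + 1.930·38.50) / 14.83 = 108.6/14.83 = 7.325 mg/L.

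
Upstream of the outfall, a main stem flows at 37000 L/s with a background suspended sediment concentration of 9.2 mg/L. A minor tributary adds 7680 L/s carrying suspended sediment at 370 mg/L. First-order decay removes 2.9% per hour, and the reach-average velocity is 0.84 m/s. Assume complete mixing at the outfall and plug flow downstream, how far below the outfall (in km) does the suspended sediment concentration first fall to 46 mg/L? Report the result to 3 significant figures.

44.9 km

Mixed concentration C = ΣQC/ΣQ = (37000·9.200 + 7680·370.0) / 44680 = 3182000/44680 = 71.22 mg/L.
2.9%/h lost → k = −ln(1 − 0.029) = 0.02943 h⁻¹.
Set 71.22·exp(−k·t) = 46 → t = ln(71.22/46)/k = 53470 s = 14.85 h.
Distance = v·t = 0.84·53470 = 44910 m = 44.91 km.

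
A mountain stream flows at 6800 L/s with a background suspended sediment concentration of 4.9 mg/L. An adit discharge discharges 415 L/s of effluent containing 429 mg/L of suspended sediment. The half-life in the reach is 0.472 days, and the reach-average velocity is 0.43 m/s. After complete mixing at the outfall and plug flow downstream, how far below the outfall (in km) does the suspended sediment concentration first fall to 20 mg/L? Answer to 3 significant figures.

After mixing, C = (6800·4.900 + 415.0·429.0) / 7215 = 211400/7215 = 29.29 mg/L.
Half-life 0.472 d → k = ln 2 / 0.472 = 1.469 d⁻¹.
Set 29.29·exp(−k·t) = 20 → t = ln(29.29/20)/k = 22450 s = 6.237 h.
Distance = v·t = 0.43·22450 = 9655 m = 9.655 km.

9.66 km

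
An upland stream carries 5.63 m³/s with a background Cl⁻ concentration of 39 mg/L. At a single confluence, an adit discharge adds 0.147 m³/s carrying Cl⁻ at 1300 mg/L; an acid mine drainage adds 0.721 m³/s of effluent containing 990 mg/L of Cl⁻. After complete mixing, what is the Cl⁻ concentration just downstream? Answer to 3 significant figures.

173 mg/L

Mass balance: C = (5.630·39.00 + 0.1470·1300 + 0.7210·990.0) / 6.498 = 1124/6.498 = 173.0 mg/L.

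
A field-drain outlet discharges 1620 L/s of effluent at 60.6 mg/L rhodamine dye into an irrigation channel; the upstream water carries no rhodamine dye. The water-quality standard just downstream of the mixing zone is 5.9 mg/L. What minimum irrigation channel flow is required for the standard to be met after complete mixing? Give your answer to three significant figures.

15000 L/s

Set C_mix = 5.9: (Q·0 + 1620·60.60) / (Q + 1620) = 5.9
→ Q = 1620·(60.60 − 5.9)/(5.9 − 0) = 15020 L/s.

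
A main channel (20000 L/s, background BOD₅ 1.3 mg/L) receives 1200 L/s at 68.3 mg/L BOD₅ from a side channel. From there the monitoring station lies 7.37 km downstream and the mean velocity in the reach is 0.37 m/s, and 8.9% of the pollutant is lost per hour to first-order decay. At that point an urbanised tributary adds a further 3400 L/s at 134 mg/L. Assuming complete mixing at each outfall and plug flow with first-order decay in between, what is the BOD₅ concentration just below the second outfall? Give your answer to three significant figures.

After mixing, C = (20000·1.300 + 1200·68.30) / 21200 = 108000/21200 = 5.092 mg/L; combined flow 21200 L/s.
Travel time t = 7.37·1000 / 0.37 = 19920 s = 5.533 h.
8.9%/h lost → k = −ln(1 − 0.089) = 0.09321 h⁻¹.
Decay over the reach: 5.092·exp(−kt) = 5.092·0.5971 = 3.040 mg/L.
At the second outfall, C = (21200·3.040 + 3400·134.0) / (21200 + 3400) = 21.14 mg/L.

21.1 mg/L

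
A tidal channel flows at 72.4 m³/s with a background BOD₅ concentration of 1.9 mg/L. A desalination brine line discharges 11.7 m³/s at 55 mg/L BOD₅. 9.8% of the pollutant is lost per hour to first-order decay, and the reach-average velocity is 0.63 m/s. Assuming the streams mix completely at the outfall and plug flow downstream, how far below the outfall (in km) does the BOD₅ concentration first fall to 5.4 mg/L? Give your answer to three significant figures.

11.9 km

Mixed concentration C = ΣQC/ΣQ = (72.40·1.900 + 11.70·55.00) / 84.10 = 781.1/84.10 = 9.287 mg/L.
9.8%/h lost → k = −ln(1 − 0.098) = 0.1031 h⁻¹.
Set 9.287·exp(−k·t) = 5.4 → t = ln(9.287/5.4)/k = 18930 s = 5.257 h.
Distance = v·t = 0.63·18930 = 11920 m = 11.92 km.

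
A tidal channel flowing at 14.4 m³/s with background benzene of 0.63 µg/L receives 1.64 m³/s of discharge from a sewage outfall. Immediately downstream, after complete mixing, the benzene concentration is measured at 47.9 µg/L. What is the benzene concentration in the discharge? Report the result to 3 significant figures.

Mass balance: 14.40·0.6300 + 1.640·Cₑ = 16.04·47.90
→ Cₑ = (16.04·47.90 − 14.40·0.6300) / 1.640 = 463.0 µg/L.

463 µg/L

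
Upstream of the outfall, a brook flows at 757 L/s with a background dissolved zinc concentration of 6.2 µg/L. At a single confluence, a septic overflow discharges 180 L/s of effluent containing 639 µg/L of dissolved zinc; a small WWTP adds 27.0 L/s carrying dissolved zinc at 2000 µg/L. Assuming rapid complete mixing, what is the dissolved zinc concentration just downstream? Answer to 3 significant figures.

180 µg/L

Conservation of mass: C = (757.0·6.200 + 180.0·639.0 + 27.00·2000) / 964.0 = 173700/964.0 = 180.2 µg/L.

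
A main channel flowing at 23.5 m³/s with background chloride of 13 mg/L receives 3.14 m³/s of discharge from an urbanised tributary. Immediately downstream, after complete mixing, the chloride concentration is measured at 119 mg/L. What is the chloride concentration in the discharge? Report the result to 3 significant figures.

912 mg/L

Mass balance: 23.50·13.00 + 3.140·Cₑ = 26.64·119.0
→ Cₑ = (26.64·119.0 − 23.50·13.00) / 3.140 = 912.3 mg/L.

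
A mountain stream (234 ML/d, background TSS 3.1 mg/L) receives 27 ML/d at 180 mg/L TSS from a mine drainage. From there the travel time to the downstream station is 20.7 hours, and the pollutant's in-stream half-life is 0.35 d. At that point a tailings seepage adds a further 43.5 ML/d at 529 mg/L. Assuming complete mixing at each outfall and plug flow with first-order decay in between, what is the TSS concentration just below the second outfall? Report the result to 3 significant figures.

78.9 mg/L

After mixing, C = (234.0·3.100 + 27.00·180.0) / 261.0 = 5585/261.0 = 21.40 mg/L; combined flow 261.0 ML/d.
Half-life 0.35 d → k = ln 2 / 0.35 = 1.980 d⁻¹.
Decay over the reach: 21.40·exp(−kt) = 21.40·0.1812 = 3.878 mg/L.
Second outfall: C = (261.0·3.878 + 43.50·529.0)/304.5 = 78.90 mg/L.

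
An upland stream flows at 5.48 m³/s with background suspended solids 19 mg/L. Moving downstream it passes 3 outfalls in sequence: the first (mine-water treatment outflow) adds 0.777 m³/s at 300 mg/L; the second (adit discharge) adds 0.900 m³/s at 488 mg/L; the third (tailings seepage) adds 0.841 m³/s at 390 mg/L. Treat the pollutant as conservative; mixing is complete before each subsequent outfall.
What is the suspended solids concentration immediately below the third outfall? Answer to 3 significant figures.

138 mg/L

Outfall 1: combined Q = 6.257 m³/s; C = (5.480·19.00 + 0.7770·300.0)/6.257 = 53.89 mg/L.
Outfall 2: combined Q = 7.157 m³/s; C = (6.257·53.89 + 0.9000·488.0)/7.157 = 108.5 mg/L.
Outfall 3: combined Q = 7.998 m³/s; C = (7.157·108.5 + 0.8410·390.0)/7.998 = 138.1 mg/L.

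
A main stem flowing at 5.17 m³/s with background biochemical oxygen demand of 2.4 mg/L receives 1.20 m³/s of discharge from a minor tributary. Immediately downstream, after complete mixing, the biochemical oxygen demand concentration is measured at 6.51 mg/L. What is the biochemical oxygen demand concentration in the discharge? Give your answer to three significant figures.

24.2 mg/L

Mass balance: 5.170·2.400 + 1.200·Cₑ = 6.370·6.510
→ Cₑ = (6.370·6.510 − 5.170·2.400) / 1.200 = 24.22 mg/L.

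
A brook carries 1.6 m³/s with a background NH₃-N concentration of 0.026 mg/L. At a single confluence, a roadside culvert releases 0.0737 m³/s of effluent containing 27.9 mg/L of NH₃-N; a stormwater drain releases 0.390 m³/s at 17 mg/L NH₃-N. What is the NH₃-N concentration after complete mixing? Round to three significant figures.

Mass balance: C = (1.600·0.02600 + 0.07370·27.90 + 0.3900·17.00) / 2.064 = 8.728/2.064 = 4.229 mg/L.

4.23 mg/L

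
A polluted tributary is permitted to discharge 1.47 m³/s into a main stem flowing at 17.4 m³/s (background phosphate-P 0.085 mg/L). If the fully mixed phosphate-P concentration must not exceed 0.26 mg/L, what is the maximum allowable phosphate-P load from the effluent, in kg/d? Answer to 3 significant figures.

Mass balance at the limit: 17.40·0.08500 + 1.470·Cₑ = 18.87·0.26 → Cₑ = 2.331 mg/L.
Load = 1.470 m³/s × 2.331 g/m³ × 86 400 s/d = 296.1 kg/d.

296 kg/d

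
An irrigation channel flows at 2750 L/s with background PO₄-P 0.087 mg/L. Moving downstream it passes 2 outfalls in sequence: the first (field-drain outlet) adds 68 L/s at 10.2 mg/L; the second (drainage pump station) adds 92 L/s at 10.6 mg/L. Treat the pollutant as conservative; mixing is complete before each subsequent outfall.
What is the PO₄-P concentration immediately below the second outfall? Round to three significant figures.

0.656 mg/L

After outfall 1: Q = 2750 + 68.00 = 2818 L/s; C = (2750·0.08700 + 68.00·10.20)/2818 = 0.3310 mg/L.
After outfall 2: Q = 2818 + 92.00 = 2910 L/s; C = (2818·0.3310 + 92.00·10.60)/2910 = 0.6557 mg/L.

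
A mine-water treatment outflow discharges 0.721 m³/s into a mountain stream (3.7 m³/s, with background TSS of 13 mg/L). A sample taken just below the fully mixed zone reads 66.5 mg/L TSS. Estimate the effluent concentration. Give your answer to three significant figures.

341 mg/L

Mass balance: 3.700·13.00 + 0.7210·Cₑ = 4.421·66.50
→ Cₑ = (4.421·66.50 − 3.700·13.00) / 0.7210 = 341.0 mg/L.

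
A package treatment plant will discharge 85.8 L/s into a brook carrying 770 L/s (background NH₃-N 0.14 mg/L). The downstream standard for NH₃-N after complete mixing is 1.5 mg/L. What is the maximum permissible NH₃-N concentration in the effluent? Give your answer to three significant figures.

At the limit, (Qr·Cr + Qe·Cₑ)/(Qr + Qe) = 1.5:
Cₑ = (855.8·1.5 − 770.0·0.1400) / 85.80 = 13.71 mg/L.

13.7 mg/L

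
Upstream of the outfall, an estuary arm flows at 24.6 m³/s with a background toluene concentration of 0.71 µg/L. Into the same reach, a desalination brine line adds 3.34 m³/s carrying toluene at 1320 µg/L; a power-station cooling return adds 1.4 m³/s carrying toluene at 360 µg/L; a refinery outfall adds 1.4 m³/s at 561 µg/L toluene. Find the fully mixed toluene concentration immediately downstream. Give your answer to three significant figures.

186 µg/L

Flow-weighted average: C = (24.60·0.7100 + 3.340·1320 + 1.400·360.0 + 1.400·561.0) / 30.74 = 5716/30.74 = 185.9 µg/L.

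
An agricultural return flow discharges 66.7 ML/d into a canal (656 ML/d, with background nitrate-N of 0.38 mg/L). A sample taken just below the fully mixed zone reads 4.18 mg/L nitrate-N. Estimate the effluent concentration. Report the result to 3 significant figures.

41.6 mg/L

Mass balance: 656.0·0.3800 + 66.70·Cₑ = 722.7·4.180
→ Cₑ = (722.7·4.180 − 656.0·0.3800) / 66.70 = 41.55 mg/L.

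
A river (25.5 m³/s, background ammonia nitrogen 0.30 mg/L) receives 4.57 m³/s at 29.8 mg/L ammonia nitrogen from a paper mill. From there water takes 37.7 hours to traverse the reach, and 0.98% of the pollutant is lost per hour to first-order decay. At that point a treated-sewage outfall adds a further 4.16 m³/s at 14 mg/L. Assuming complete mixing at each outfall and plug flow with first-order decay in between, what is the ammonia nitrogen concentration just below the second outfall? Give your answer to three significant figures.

4.60 mg/L

Mass balance: C = (25.50·0.3000 + 4.570·29.80) / 30.07 = 143.8/30.07 = 4.783 mg/L; combined flow 30.07 m³/s.
0.98%/h lost → k = −ln(1 − 0.0098) = 0.009848 h⁻¹.
After decay, C = 4.783 × e^(−kt) = 4.783 × 0.6898 = 3.300 mg/L.
Second outfall: C = (30.07·3.300 + 4.160·14.00)/34.23 = 4.600 mg/L.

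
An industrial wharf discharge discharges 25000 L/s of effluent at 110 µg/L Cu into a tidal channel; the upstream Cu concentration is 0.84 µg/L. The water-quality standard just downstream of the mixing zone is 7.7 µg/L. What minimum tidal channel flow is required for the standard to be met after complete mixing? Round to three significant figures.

Set C_mix = 7.7: (Q·0.8400 + 25000·110.0) / (Q + 25000) = 7.7
→ Q = 25000·(110.0 − 7.7)/(7.7 − 0.8400) = 372800 L/s.

373000 L/s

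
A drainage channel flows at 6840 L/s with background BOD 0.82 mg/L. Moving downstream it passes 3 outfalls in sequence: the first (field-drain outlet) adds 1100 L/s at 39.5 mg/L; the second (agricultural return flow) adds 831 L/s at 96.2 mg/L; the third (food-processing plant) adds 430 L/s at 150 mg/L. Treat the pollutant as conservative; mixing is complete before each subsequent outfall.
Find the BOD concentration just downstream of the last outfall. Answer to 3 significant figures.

Below outfall 1: Q → 7940 L/s, C = (6840·0.8200 + 1100·39.50)/7940 = 6.179 mg/L.
Below outfall 2: Q → 8771 L/s, C = (7940·6.179 + 831.0·96.20)/8771 = 14.71 mg/L.
Below outfall 3: Q → 9201 L/s, C = (8771·14.71 + 430.0·150.0)/9201 = 21.03 mg/L.

21.0 mg/L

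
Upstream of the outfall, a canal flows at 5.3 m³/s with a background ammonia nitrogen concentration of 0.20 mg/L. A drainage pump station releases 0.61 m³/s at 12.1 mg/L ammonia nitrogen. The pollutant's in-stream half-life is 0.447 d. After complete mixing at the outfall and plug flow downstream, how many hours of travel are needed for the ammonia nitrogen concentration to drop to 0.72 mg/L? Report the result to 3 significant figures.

Flow-weighted average: C = (5.300·0.2000 + 0.6100·12.10) / 5.910 = 8.441/5.910 = 1.428 mg/L.
Half-life 0.447 d → k = ln 2 / 0.447 = 1.551 d⁻¹.
1.428·exp(−k·t) = 0.72 → t = ln(1.428/0.72)/k = 38160 s = 10.60 h.

10.6 h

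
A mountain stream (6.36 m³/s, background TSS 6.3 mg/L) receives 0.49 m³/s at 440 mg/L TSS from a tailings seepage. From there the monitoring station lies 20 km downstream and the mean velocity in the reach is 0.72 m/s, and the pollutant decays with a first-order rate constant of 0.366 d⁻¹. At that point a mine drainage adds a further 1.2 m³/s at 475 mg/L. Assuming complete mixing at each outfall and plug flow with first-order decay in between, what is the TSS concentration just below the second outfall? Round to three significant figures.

99.0 mg/L

Mixed concentration C = ΣQC/ΣQ = (6.360·6.300 + 0.4900·440.0) / 6.850 = 255.7/6.850 = 37.32 mg/L; combined flow 6.850 m³/s.
Travel time t = 20·1000 / 0.72 = 27780 s = 7.716 h.
Applying C = C₀e^(−kt): 37.32 × 0.8890 = 33.18 mg/L.
Second outfall: C = (6.850·33.18 + 1.200·475.0)/8.050 = 99.04 mg/L.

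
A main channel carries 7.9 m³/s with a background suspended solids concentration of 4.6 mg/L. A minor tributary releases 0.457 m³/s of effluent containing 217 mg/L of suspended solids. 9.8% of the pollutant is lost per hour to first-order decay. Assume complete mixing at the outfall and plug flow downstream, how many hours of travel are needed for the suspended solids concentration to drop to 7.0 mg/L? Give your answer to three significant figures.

8.14 h

After mixing, C = (7.900·4.600 + 0.4570·217.0) / 8.357 = 135.5/8.357 = 16.22 mg/L.
9.8%/h lost → k = −ln(1 − 0.098) = 0.1031 h⁻¹.
16.22·exp(−k·t) = 7.0 → t = ln(16.22/7.0)/k = 29320 s = 8.144 h.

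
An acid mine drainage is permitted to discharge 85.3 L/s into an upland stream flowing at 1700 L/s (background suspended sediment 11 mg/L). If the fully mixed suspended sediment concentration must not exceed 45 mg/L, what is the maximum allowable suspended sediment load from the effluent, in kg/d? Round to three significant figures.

5330 kg/d

Mass balance at the limit: 1700·11.00 + 85.30·Cₑ = 1785·45 → Cₑ = 722.6 mg/L.
85.30 L/s = 0.08530 m³/s. Load = 0.08530 m³/s × 722.6 g/m³ × 86 400 s/d = 5326 kg/d.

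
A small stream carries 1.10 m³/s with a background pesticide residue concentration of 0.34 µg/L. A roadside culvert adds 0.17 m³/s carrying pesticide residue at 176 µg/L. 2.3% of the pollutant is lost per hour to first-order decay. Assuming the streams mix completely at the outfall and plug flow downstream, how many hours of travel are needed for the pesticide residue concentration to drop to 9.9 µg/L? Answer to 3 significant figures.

37.8 h

Mass balance: C = (1.100·0.3400 + 0.1700·176.0) / 1.270 = 30.29/1.270 = 23.85 µg/L.
2.3%/h lost → k = −ln(1 − 0.023) = 0.02327 h⁻¹.
23.85·exp(−k·t) = 9.9 → t = ln(23.85/9.9)/k = 136100 s = 37.79 h.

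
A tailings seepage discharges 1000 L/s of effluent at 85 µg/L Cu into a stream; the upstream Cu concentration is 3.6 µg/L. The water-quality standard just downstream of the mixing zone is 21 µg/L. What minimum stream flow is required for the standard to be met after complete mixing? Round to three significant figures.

3680 L/s

Set C_mix = 21: (Q·3.600 + 1000·85.00) / (Q + 1000) = 21
→ Q = 1000·(85.00 − 21)/(21 − 3.600) = 3678 L/s.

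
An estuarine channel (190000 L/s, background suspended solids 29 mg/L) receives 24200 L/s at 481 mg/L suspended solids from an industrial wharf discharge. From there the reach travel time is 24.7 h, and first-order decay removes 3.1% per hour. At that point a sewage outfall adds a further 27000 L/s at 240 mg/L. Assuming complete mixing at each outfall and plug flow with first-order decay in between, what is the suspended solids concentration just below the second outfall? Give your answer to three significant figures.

59.5 mg/L

Conservation of mass: C = (190000·29.00 + 24200·481.0) / 214200 = 17150000/214200 = 80.07 mg/L; combined flow 214200 L/s.
3.1%/h lost → k = −ln(1 − 0.031) = 0.03149 h⁻¹.
Applying C = C₀e^(−kt): 80.07 × 0.4594 = 36.78 mg/L.
At the second outfall, C = (214200·36.78 + 27000·240.0) / (214200 + 27000) = 59.53 mg/L.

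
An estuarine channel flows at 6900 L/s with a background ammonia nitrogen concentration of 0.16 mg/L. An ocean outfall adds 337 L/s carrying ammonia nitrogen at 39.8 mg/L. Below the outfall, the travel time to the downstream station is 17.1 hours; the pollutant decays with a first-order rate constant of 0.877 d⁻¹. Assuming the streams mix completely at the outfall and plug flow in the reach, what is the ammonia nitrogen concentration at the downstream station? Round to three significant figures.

1.07 mg/L

Mixed concentration C = ΣQC/ΣQ = (6900·0.1600 + 337.0·39.80) / 7237 = 14520/7237 = 2.006 mg/L.
Decay over the reach: 2.006·exp(−kt) = 2.006·0.5353 = 1.074 mg/L.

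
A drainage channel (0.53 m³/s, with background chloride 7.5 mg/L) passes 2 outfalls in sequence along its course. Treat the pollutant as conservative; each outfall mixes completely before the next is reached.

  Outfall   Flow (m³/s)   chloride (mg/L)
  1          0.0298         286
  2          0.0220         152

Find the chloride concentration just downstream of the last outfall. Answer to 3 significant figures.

Below outfall 1: Q → 0.5598 m³/s, C = (0.5300·7.500 + 0.02980·286.0)/0.5598 = 22.33 mg/L.
Below outfall 2: Q → 0.5818 m³/s, C = (0.5598·22.33 + 0.02200·152.0)/0.5818 = 27.23 mg/L.

27.2 mg/L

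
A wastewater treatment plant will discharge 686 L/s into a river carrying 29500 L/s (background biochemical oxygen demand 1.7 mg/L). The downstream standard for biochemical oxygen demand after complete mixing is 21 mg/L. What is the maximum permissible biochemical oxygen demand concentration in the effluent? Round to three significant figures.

At the limit, (Qr·Cr + Qe·Cₑ)/(Qr + Qe) = 21:
Cₑ = (30190·21 − 29500·1.700) / 686.0 = 851.0 mg/L.

851 mg/L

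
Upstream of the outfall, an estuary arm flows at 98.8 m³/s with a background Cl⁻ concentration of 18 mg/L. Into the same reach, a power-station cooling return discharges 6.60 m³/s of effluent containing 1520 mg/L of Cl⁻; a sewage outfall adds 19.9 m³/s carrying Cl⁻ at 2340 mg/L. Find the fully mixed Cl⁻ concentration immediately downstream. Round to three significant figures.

466 mg/L

After mixing, C = (98.80·18.00 + 6.600·1520 + 19.90·2340) / 125.3 = 58380/125.3 = 465.9 mg/L.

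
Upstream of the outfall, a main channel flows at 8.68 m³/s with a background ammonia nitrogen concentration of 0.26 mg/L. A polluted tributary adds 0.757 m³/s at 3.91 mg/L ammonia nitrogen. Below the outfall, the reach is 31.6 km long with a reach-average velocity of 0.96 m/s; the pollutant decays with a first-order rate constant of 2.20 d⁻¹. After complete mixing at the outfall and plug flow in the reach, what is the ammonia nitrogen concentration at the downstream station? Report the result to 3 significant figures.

0.239 mg/L

Flow-weighted average: C = (8.680·0.2600 + 0.7570·3.910) / 9.437 = 5.217/9.437 = 0.5528 mg/L.
Travel time t = 31.6·1000 / 0.96 = 32920 s = 9.144 h.
Applying C = C₀e^(−kt): 0.5528 × 0.4325 = 0.2391 mg/L.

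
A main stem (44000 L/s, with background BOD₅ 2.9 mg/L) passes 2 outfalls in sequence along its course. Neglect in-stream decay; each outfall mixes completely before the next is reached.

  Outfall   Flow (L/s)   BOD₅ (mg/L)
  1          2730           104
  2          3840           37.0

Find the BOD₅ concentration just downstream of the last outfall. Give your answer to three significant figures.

10.9 mg/L

Outfall 1: combined Q = 46730 L/s; C = (44000·2.900 + 2730·104.0)/46730 = 8.806 mg/L.
Outfall 2: combined Q = 50570 L/s; C = (46730·8.806 + 3840·37.00)/50570 = 10.95 mg/L.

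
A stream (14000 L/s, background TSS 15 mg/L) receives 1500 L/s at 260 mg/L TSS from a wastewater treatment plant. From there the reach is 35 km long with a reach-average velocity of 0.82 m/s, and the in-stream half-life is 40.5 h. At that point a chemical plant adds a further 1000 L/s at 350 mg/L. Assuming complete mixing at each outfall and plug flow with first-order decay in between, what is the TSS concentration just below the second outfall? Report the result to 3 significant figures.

Mixed concentration C = ΣQC/ΣQ = (14000·15.00 + 1500·260.0) / 15500 = 600000/15500 = 38.71 mg/L; combined flow 15500 L/s.
Travel time t = 35·1000 / 0.82 = 42680 s = 11.86 h.
Half-life 40.5 h → k = ln 2 / 40.5 = 0.01711 h⁻¹ = 0.4108 d⁻¹.
Decay over the reach: 38.71·exp(−kt) = 38.71·0.8163 = 31.60 mg/L.
Second outfall: C = (15500·31.60 + 1000·350.0)/16500 = 50.90 mg/L.

50.9 mg/L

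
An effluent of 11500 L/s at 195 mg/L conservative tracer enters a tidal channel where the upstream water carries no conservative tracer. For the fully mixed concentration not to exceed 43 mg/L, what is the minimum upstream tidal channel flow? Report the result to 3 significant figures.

40700 L/s

Set C_mix = 43: (Q·0 + 11500·195.0) / (Q + 11500) = 43
→ Q = 11500·(195.0 − 43)/(43 − 0) = 40650 L/s.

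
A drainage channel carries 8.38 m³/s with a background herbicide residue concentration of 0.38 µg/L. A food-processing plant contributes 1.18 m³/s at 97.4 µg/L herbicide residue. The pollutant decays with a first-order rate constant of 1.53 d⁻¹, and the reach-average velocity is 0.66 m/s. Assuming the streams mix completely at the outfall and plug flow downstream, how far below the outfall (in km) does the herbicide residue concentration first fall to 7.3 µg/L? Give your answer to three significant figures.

19.6 km

Mixed concentration C = ΣQC/ΣQ = (8.380·0.3800 + 1.180·97.40) / 9.560 = 118.1/9.560 = 12.36 µg/L.
Set 12.36·exp(−k·t) = 7.3 → t = ln(12.36/7.3)/k = 29720 s = 8.254 h.
Distance = v·t = 0.66·29720 = 19610 m = 19.61 km.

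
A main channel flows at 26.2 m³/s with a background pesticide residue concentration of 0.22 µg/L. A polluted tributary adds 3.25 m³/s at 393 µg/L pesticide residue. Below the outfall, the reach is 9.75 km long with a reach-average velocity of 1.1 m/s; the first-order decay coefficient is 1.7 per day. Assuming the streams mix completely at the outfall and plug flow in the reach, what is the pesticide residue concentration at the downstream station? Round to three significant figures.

After mixing, C = (26.20·0.2200 + 3.250·393.0) / 29.45 = 1283/29.45 = 43.57 µg/L.
Travel time t = 9.75·1000 / 1.1 = 8864 s = 2.462 h.
First-order decay: C = 43.57·exp(−k·t) = 43.57·0.8400 = 36.59 µg/L.

36.6 µg/L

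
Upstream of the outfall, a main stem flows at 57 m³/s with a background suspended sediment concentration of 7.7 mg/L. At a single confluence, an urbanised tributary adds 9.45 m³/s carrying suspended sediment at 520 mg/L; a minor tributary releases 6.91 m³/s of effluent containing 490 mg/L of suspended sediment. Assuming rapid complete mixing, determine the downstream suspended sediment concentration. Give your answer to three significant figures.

119 mg/L

Flow-weighted average: C = (57.00·7.700 + 9.450·520.0 + 6.910·490.0) / 73.36 = 8739/73.36 = 119.1 mg/L.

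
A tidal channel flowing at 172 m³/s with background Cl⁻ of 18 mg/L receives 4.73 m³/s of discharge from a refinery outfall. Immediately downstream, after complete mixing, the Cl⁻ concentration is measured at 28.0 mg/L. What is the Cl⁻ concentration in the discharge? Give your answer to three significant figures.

392 mg/L

Mass balance: 172.0·18.00 + 4.730·Cₑ = 176.7·28.00
→ Cₑ = (176.7·28.00 − 172.0·18.00) / 4.730 = 391.6 mg/L.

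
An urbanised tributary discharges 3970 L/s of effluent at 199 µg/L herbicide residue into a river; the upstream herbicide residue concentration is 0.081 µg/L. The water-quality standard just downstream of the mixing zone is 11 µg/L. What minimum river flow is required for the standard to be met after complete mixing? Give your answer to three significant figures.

68400 L/s

Set C_mix = 11: (Q·0.08100 + 3970·199.0) / (Q + 3970) = 11
→ Q = 3970·(199.0 − 11)/(11 − 0.08100) = 68350 L/s.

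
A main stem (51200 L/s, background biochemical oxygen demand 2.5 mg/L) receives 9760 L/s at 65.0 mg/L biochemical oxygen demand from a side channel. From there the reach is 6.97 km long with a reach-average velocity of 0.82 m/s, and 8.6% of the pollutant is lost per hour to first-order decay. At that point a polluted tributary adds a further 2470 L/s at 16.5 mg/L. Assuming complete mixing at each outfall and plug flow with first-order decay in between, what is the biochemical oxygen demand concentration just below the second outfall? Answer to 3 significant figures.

Conservation of mass: C = (51200·2.500 + 9760·65.00) / 60960 = 762400/60960 = 12.51 mg/L; combined flow 60960 L/s.
Travel time t = 6.97·1000 / 0.82 = 8500 s = 2.361 h.
8.6%/h lost → k = −ln(1 − 0.086) = 0.08992 h⁻¹.
First-order decay: C = 12.51·exp(−k·t) = 12.51·0.8087 = 10.11 mg/L.
Second outfall: C = (60960·10.11 + 2470·16.50)/63430 = 10.36 mg/L.

10.4 mg/L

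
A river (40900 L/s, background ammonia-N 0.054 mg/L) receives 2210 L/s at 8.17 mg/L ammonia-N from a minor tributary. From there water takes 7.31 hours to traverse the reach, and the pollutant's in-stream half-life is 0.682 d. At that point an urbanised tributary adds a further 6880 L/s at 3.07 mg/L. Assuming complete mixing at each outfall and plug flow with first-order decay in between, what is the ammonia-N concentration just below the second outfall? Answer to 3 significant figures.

Mass balance: C = (40900·0.05400 + 2210·8.170) / 43110 = 20260/43110 = 0.4701 mg/L; combined flow 43110 L/s.
Half-life 0.682 d → k = ln 2 / 0.682 = 1.016 d⁻¹.
Applying C = C₀e^(−kt): 0.4701 × 0.7338 = 0.3449 mg/L.
Second outfall: C = (43110·0.3449 + 6880·3.070)/49990 = 0.7200 mg/L.

0.720 mg/L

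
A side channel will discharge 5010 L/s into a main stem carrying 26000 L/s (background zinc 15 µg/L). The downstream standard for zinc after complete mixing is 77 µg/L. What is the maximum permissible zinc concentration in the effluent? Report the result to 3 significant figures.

At the limit, (Qr·Cr + Qe·Cₑ)/(Qr + Qe) = 77:
Cₑ = (31010·77 − 26000·15.00) / 5010 = 398.8 µg/L.

399 µg/L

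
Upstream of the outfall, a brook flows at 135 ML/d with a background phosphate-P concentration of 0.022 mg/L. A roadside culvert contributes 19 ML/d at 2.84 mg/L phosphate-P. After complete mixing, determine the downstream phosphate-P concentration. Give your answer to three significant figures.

0.370 mg/L

After mixing, C = (135.0·0.02200 + 19.00·2.840) / 154.0 = 56.93/154.0 = 0.3697 mg/L.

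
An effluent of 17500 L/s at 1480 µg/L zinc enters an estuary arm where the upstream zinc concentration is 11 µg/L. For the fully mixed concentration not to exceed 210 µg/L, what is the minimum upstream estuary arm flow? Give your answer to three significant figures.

112000 L/s

Set C_mix = 210: (Q·11.00 + 17500·1480) / (Q + 17500) = 210
→ Q = 17500·(1480 − 210)/(210 − 11.00) = 111700 L/s.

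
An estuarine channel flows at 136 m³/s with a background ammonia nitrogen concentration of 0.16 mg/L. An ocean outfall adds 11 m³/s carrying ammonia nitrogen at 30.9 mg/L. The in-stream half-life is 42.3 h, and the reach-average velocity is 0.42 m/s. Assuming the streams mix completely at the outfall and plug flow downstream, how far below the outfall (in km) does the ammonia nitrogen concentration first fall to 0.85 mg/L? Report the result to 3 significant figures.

Mixed concentration C = ΣQC/ΣQ = (136.0·0.1600 + 11.00·30.90) / 147.0 = 361.7/147.0 = 2.460 mg/L.
Half-life 42.3 h → k = ln 2 / 42.3 = 0.01639 h⁻¹ = 0.3933 d⁻¹.
Set 2.460·exp(−k·t) = 0.85 → t = ln(2.460/0.85)/k = 233500 s = 64.86 h.
Distance = v·t = 0.42·233500 = 98070 m = 98.07 km.

98.1 km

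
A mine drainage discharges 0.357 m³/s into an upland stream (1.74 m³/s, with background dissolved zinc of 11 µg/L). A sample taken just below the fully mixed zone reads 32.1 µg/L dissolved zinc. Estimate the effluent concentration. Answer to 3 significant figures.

Mass balance: 1.740·11.00 + 0.3570·Cₑ = 2.097·32.10
→ Cₑ = (2.097·32.10 − 1.740·11.00) / 0.3570 = 134.9 µg/L.

135 µg/L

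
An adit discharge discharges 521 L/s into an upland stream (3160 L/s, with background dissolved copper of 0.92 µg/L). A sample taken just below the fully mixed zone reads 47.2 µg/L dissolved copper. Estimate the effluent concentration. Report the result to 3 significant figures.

Mass balance: 3160·0.9200 + 521.0·Cₑ = 3681·47.20
→ Cₑ = (3681·47.20 − 3160·0.9200) / 521.0 = 327.9 µg/L.

328 µg/L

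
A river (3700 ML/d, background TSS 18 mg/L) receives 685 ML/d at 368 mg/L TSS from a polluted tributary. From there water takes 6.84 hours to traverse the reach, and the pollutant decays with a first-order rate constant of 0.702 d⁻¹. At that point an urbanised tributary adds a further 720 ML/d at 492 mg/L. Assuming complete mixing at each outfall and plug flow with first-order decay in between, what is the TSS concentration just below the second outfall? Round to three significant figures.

120 mg/L

Mass balance: C = (3700·18.00 + 685.0·368.0) / 4385 = 318700/4385 = 72.68 mg/L; combined flow 4385 ML/d.
First-order decay: C = 72.68·exp(−k·t) = 72.68·0.8187 = 59.50 mg/L.
Second outfall: C = (4385·59.50 + 720.0·492.0)/5105 = 120.5 mg/L.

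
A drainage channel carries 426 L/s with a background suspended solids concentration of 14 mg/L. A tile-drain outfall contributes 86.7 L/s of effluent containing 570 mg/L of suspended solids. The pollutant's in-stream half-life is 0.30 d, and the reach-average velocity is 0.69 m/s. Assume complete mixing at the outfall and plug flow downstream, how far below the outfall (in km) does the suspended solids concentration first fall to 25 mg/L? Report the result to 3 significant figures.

Conservation of mass: C = (426.0·14.00 + 86.70·570.0) / 512.7 = 55380/512.7 = 108.0 mg/L.
Half-life 0.30 d → k = ln 2 / 0.30 = 2.310 d⁻¹.
Set 108.0·exp(−k·t) = 25 → t = ln(108.0/25)/k = 54730 s = 15.20 h.
Distance = v·t = 0.69·54730 = 37760 m = 37.76 km.

37.8 km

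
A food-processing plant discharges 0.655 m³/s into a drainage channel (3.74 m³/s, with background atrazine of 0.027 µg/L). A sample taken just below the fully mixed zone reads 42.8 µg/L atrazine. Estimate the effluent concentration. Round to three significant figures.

Mass balance: 3.740·0.02700 + 0.6550·Cₑ = 4.395·42.80
→ Cₑ = (4.395·42.80 − 3.740·0.02700) / 0.6550 = 287.0 µg/L.

287 µg/L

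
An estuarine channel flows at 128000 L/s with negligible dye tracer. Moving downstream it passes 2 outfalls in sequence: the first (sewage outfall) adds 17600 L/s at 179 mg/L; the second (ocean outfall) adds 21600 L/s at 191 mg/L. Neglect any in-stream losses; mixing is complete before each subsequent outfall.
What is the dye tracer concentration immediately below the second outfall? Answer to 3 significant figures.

43.5 mg/L

After outfall 1: Q = 128000 + 17600 = 145600 L/s; C = (128000·0 + 17600·179.0)/145600 = 21.64 mg/L.
After outfall 2: Q = 145600 + 21600 = 167200 L/s; C = (145600·21.64 + 21600·191.0)/167200 = 43.52 mg/L.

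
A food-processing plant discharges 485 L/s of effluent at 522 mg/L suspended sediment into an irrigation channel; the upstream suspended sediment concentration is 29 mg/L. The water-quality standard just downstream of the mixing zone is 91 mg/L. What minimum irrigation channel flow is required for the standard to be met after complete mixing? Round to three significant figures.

3370 L/s

Set C_mix = 91: (Q·29.00 + 485.0·522.0) / (Q + 485.0) = 91
→ Q = 485.0·(522.0 − 91)/(91 − 29.00) = 3372 L/s.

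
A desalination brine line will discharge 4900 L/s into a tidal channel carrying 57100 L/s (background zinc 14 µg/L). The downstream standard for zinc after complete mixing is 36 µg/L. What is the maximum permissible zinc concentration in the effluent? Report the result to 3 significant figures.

292 µg/L

At the limit, (Qr·Cr + Qe·Cₑ)/(Qr + Qe) = 36:
Cₑ = (62000·36 − 57100·14.00) / 4900 = 292.4 µg/L.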